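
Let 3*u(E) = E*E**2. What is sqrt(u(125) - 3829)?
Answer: sqrt(5824914)/3 ≈ 804.50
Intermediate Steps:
u(E) = E**3/3 (u(E) = (E*E**2)/3 = E**3/3)
sqrt(u(125) - 3829) = sqrt((1/3)*125**3 - 3829) = sqrt((1/3)*1953125 - 3829) = sqrt(1953125/3 - 3829) = sqrt(1941638/3) = sqrt(5824914)/3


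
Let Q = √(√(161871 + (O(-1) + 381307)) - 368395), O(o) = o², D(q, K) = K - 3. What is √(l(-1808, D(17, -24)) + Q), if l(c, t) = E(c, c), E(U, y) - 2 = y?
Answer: √(-1806 + I*√(368395 - √543179)) ≈ 7.0381 + 43.076*I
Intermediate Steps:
E(U, y) = 2 + y
D(q, K) = -3 + K
l(c, t) = 2 + c
Q = √(-368395 + √543179) (Q = √(√(161871 + ((-1)² + 381307)) - 368395) = √(√(161871 + (1 + 381307)) - 368395) = √(√(161871 + 381308) - 368395) = √(√543179 - 368395) = √(-368395 + √543179) ≈ 606.35*I)
√(l(-1808, D(17, -24)) + Q) = √((2 - 1808) + √(-368395 + √543179)) = √(-1806 + √(-368395 + √543179))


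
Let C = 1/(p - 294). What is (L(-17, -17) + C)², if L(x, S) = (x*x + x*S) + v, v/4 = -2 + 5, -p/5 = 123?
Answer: 287627343481/826281 ≈ 3.4810e+5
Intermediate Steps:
p = -615 (p = -5*123 = -615)
C = -1/909 (C = 1/(-615 - 294) = 1/(-909) = -1/909 ≈ -0.0011001)
v = 12 (v = 4*(-2 + 5) = 4*3 = 12)
L(x, S) = 12 + x² + S*x (L(x, S) = (x*x + x*S) + 12 = (x² + S*x) + 12 = 12 + x² + S*x)
(L(-17, -17) + C)² = ((12 + (-17)² - 17*(-17)) - 1/909)² = ((12 + 289 + 289) - 1/909)² = (590 - 1/909)² = (536309/909)² = 287627343481/826281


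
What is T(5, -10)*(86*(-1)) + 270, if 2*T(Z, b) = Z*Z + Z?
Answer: -1020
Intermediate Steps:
T(Z, b) = Z/2 + Z**2/2 (T(Z, b) = (Z*Z + Z)/2 = (Z**2 + Z)/2 = (Z + Z**2)/2 = Z/2 + Z**2/2)
T(5, -10)*(86*(-1)) + 270 = ((1/2)*5*(1 + 5))*(86*(-1)) + 270 = ((1/2)*5*6)*(-86) + 270 = 15*(-86) + 270 = -1290 + 270 = -1020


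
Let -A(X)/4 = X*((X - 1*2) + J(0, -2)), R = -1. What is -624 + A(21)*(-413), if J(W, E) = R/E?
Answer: 675870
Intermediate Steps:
J(W, E) = -1/E
A(X) = -4*X*(-3/2 + X) (A(X) = -4*X*((X - 1*2) - 1/(-2)) = -4*X*((X - 2) - 1*(-½)) = -4*X*((-2 + X) + ½) = -4*X*(-3/2 + X))
-624 + A(21)*(-413) = -624 + (2*21*(3 - 2*21))*(-413) = -624 + (2*21*(3 - 42))*(-413) = -624 + (2*21*(-39))*(-413) = -624 - 1638*(-413) = -624 + 676494 = 675870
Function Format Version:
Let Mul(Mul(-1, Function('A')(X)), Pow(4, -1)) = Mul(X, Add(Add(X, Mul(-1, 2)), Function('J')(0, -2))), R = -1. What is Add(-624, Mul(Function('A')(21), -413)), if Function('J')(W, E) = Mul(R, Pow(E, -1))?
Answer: 675870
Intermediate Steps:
Function('J')(W, E) = Mul(-1, Pow(E, -1))
Function('A')(X) = Mul(-4, X, Add(Rational(-3, 2), X)) (Function('A')(X) = Mul(-4, Mul(X, Add(Add(X, Mul(-1, 2)), Mul(-1, Pow(-2, -1))))) = Mul(-4, Mul(X, Add(Add(X, -2), Mul(-1, Rational(-1, 2))))) = Mul(-4, Mul(X, Add(Add(-2, X), Rational(1, 2)))) = Mul(-4, Mul(X, Add(Rational(-3, 2), X))) = Mul(-4, X, Add(Rational(-3, 2), X)))
Add(-624, Mul(Function('A')(21), -413)) = Add(-624, Mul(Mul(2, 21, Add(3, Mul(-2, 21))), -413)) = Add(-624, Mul(Mul(2, 21, Add(3, -42)), -413)) = Add(-624, Mul(Mul(2, 21, -39), -413)) = Add(-624, Mul(-1638, -413)) = Add(-624, 676494) = 675870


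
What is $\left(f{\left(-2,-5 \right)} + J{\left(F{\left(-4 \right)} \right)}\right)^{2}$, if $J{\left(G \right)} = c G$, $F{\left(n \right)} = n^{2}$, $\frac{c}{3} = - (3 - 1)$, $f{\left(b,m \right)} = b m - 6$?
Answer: $8464$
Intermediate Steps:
$f{\left(b,m \right)} = -6 + b m$ ($f{\left(b,m \right)} = b m - 6 = -6 + b m$)
$c = -6$ ($c = 3 \left(- (3 - 1)\right) = 3 \left(\left(-1\right) 2\right) = 3 \left(-2\right) = -6$)
$J{\left(G \right)} = - 6 G$
$\left(f{\left(-2,-5 \right)} + J{\left(F{\left(-4 \right)} \right)}\right)^{2} = \left(\left(-6 - -10\right) - 6 \left(-4\right)^{2}\right)^{2} = \left(\left(-6 + 10\right) - 96\right)^{2} = \left(4 - 96\right)^{2} = \left(-92\right)^{2} = 8464$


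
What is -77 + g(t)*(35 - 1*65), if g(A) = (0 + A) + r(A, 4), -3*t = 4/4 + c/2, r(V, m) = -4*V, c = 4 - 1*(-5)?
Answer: -242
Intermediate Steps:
c = 9 (c = 4 + 5 = 9)
t = -11/6 (t = -(4/4 + 9/2)/3 = -(4*(1/4) + 9*(1/2))/3 = -(1 + 9/2)/3 = -1/3*11/2 = -11/6 ≈ -1.8333)
g(A) = -3*A (g(A) = (0 + A) - 4*A = A - 4*A = -3*A)
-77 + g(t)*(35 - 1*65) = -77 + (-3*(-11/6))*(35 - 1*65) = -77 + 11*(35 - 65)/2 = -77 + (11/2)*(-30) = -77 - 165 = -242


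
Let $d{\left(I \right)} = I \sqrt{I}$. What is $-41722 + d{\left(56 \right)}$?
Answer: $-41722 + 112 \sqrt{14} \approx -41303.0$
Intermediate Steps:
$d{\left(I \right)} = I^{\frac{3}{2}}$
$-41722 + d{\left(56 \right)} = -41722 + 56^{\frac{3}{2}} = -41722 + 112 \sqrt{14}$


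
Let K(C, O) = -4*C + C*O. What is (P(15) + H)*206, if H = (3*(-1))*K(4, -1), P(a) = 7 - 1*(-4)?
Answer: 14626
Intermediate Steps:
P(a) = 11 (P(a) = 7 + 4 = 11)
H = 60 (H = (3*(-1))*(4*(-4 - 1)) = -12*(-5) = -3*(-20) = 60)
(P(15) + H)*206 = (11 + 60)*206 = 71*206 = 14626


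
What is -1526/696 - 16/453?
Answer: -39023/17516 ≈ -2.2278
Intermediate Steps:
-1526/696 - 16/453 = -1526*1/696 - 16*1/453 = -763/348 - 16/453 = -39023/17516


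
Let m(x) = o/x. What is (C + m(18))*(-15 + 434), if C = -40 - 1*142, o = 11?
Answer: -1368035/18 ≈ -76002.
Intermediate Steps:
C = -182 (C = -40 - 142 = -182)
m(x) = 11/x
(C + m(18))*(-15 + 434) = (-182 + 11/18)*(-15 + 434) = (-182 + 11*(1/18))*419 = (-182 + 11/18)*419 = -3265/18*419 = -1368035/18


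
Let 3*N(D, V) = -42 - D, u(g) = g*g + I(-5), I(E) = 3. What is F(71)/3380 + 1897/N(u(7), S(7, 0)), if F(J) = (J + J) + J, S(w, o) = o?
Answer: -9607779/158860 ≈ -60.480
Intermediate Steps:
F(J) = 3*J (F(J) = 2*J + J = 3*J)
u(g) = 3 + g² (u(g) = g*g + 3 = g² + 3 = 3 + g²)
N(D, V) = -14 - D/3 (N(D, V) = (-42 - D)/3 = -14 - D/3)
F(71)/3380 + 1897/N(u(7), S(7, 0)) = (3*71)/3380 + 1897/(-14 - (3 + 7²)/3) = 213*(1/3380) + 1897/(-14 - (3 + 49)/3) = 213/3380 + 1897/(-14 - ⅓*52) = 213/3380 + 1897/(-14 - 52/3) = 213/3380 + 1897/(-94/3) = 213/3380 + 1897*(-3/94) = 213/3380 - 5691/94 = -9607779/158860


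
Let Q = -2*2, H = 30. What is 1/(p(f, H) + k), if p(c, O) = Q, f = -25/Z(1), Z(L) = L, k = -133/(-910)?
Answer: -130/501 ≈ -0.25948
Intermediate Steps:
k = 19/130 (k = -133*(-1/910) = 19/130 ≈ 0.14615)
f = -25 (f = -25/1 = -25*1 = -25)
Q = -4
p(c, O) = -4
1/(p(f, H) + k) = 1/(-4 + 19/130) = 1/(-501/130) = -130/501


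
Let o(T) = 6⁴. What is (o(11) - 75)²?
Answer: 1490841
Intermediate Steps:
o(T) = 1296
(o(11) - 75)² = (1296 - 75)² = 1221² = 1490841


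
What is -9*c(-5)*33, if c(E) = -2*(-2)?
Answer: -1188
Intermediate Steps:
c(E) = 4
-9*c(-5)*33 = -9*4*33 = -36*33 = -1188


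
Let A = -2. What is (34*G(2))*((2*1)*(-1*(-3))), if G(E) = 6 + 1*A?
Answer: 816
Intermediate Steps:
G(E) = 4 (G(E) = 6 + 1*(-2) = 6 - 2 = 4)
(34*G(2))*((2*1)*(-1*(-3))) = (34*4)*((2*1)*(-1*(-3))) = 136*(2*3) = 136*6 = 816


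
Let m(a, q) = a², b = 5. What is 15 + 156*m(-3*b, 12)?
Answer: 35115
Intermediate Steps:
15 + 156*m(-3*b, 12) = 15 + 156*(-3*5)² = 15 + 156*(-15)² = 15 + 156*225 = 15 + 35100 = 35115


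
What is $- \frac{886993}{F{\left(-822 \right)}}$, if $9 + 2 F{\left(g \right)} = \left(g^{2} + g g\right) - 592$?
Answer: $- \frac{1773986}{1350767} \approx -1.3133$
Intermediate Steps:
$F{\left(g \right)} = - \frac{601}{2} + g^{2}$ ($F{\left(g \right)} = - \frac{9}{2} + \frac{\left(g^{2} + g g\right) - 592}{2} = - \frac{9}{2} + \frac{\left(g^{2} + g^{2}\right) - 592}{2} = - \frac{9}{2} + \frac{2 g^{2} - 592}{2} = - \frac{9}{2} + \frac{-592 + 2 g^{2}}{2} = - \frac{9}{2} + \left(-296 + g^{2}\right) = - \frac{601}{2} + g^{2}$)
$- \frac{886993}{F{\left(-822 \right)}} = - \frac{886993}{- \frac{601}{2} + \left(-822\right)^{2}} = - \frac{886993}{- \frac{601}{2} + 675684} = - \frac{886993}{\frac{1350767}{2}} = \left(-886993\right) \frac{2}{1350767} = - \frac{1773986}{1350767}$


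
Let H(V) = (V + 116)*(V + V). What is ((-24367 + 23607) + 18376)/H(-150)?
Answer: 734/425 ≈ 1.7271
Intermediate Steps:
H(V) = 2*V*(116 + V) (H(V) = (116 + V)*(2*V) = 2*V*(116 + V))
((-24367 + 23607) + 18376)/H(-150) = ((-24367 + 23607) + 18376)/((2*(-150)*(116 - 150))) = (-760 + 18376)/((2*(-150)*(-34))) = 17616/10200 = 17616*(1/10200) = 734/425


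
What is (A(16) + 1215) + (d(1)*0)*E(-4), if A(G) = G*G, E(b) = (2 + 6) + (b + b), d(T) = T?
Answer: 1471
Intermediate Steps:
E(b) = 8 + 2*b
A(G) = G²
(A(16) + 1215) + (d(1)*0)*E(-4) = (16² + 1215) + (1*0)*(8 + 2*(-4)) = (256 + 1215) + 0*(8 - 8) = 1471 + 0*0 = 1471 + 0 = 1471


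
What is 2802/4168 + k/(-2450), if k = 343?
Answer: 27731/52100 ≈ 0.53226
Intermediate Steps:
2802/4168 + k/(-2450) = 2802/4168 + 343/(-2450) = 2802*(1/4168) + 343*(-1/2450) = 1401/2084 - 7/50 = 27731/52100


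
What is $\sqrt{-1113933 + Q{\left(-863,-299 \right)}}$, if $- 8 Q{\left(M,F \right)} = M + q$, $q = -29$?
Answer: $\frac{i \sqrt{4455286}}{2} \approx 1055.4 i$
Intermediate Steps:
$Q{\left(M,F \right)} = \frac{29}{8} - \frac{M}{8}$ ($Q{\left(M,F \right)} = - \frac{M - 29}{8} = - \frac{-29 + M}{8} = \frac{29}{8} - \frac{M}{8}$)
$\sqrt{-1113933 + Q{\left(-863,-299 \right)}} = \sqrt{-1113933 + \left(\frac{29}{8} - - \frac{863}{8}\right)} = \sqrt{-1113933 + \left(\frac{29}{8} + \frac{863}{8}\right)} = \sqrt{-1113933 + \frac{223}{2}} = \sqrt{- \frac{2227643}{2}} = \frac{i \sqrt{4455286}}{2}$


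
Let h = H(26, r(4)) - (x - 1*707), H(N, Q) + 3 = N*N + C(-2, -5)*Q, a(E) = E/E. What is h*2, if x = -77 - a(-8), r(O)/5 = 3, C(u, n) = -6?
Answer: 2736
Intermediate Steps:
a(E) = 1
r(O) = 15 (r(O) = 5*3 = 15)
x = -78 (x = -77 - 1*1 = -77 - 1 = -78)
H(N, Q) = -3 + N**2 - 6*Q (H(N, Q) = -3 + (N*N - 6*Q) = -3 + (N**2 - 6*Q) = -3 + N**2 - 6*Q)
h = 1368 (h = (-3 + 26**2 - 6*15) - (-78 - 1*707) = (-3 + 676 - 90) - (-78 - 707) = 583 - 1*(-785) = 583 + 785 = 1368)
h*2 = 1368*2 = 2736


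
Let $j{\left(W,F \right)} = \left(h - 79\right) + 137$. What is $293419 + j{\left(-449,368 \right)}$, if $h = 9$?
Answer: $293486$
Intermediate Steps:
$j{\left(W,F \right)} = 67$ ($j{\left(W,F \right)} = \left(9 - 79\right) + 137 = -70 + 137 = 67$)
$293419 + j{\left(-449,368 \right)} = 293419 + 67 = 293486$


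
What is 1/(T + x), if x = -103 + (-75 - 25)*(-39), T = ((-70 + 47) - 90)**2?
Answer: 1/16566 ≈ 6.0365e-5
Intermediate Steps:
T = 12769 (T = (-23 - 90)**2 = (-113)**2 = 12769)
x = 3797 (x = -103 - 100*(-39) = -103 + 3900 = 3797)
1/(T + x) = 1/(12769 + 3797) = 1/16566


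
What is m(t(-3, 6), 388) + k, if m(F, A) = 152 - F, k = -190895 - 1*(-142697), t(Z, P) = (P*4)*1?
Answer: -48070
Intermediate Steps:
t(Z, P) = 4*P (t(Z, P) = (4*P)*1 = 4*P)
k = -48198 (k = -190895 + 142697 = -48198)
m(t(-3, 6), 388) + k = (152 - 4*6) - 48198 = (152 - 1*24) - 48198 = (152 - 24) - 48198 = 128 - 48198 = -48070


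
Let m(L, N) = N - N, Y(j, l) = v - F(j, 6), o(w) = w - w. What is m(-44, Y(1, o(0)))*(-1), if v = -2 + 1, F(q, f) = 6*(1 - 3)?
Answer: 0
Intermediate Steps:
F(q, f) = -12 (F(q, f) = 6*(-2) = -12)
o(w) = 0
v = -1
Y(j, l) = 11 (Y(j, l) = -1 - 1*(-12) = -1 + 12 = 11)
m(L, N) = 0
m(-44, Y(1, o(0)))*(-1) = 0*(-1) = 0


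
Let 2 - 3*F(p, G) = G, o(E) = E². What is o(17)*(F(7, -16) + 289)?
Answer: 85255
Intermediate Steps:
F(p, G) = ⅔ - G/3
o(17)*(F(7, -16) + 289) = 17²*((⅔ - ⅓*(-16)) + 289) = 289*((⅔ + 16/3) + 289) = 289*(6 + 289) = 289*295 = 85255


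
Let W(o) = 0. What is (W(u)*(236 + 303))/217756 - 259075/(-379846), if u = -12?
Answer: 259075/379846 ≈ 0.68205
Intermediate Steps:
(W(u)*(236 + 303))/217756 - 259075/(-379846) = (0*(236 + 303))/217756 - 259075/(-379846) = (0*539)*(1/217756) - 259075*(-1/379846) = 0*(1/217756) + 259075/379846 = 0 + 259075/379846 = 259075/379846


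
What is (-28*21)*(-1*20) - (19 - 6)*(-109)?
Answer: 13177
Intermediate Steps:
(-28*21)*(-1*20) - (19 - 6)*(-109) = -588*(-20) - 13*(-109) = 11760 - 1*(-1417) = 11760 + 1417 = 13177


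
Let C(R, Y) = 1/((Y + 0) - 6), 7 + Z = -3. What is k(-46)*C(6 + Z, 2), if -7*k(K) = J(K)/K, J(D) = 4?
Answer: -1/322 ≈ -0.0031056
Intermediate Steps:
Z = -10 (Z = -7 - 3 = -10)
C(R, Y) = 1/(-6 + Y) (C(R, Y) = 1/(Y - 6) = 1/(-6 + Y))
k(K) = -4/(7*K)
k(-46)*C(6 + Z, 2) = (-4/7/(-46))/(-6 + 2) = -4/7*(-1/46)/(-4) = (2/161)*(-¼) = -1/322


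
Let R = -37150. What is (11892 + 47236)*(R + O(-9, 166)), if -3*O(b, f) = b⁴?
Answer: -2325918136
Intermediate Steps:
O(b, f) = -b⁴/3
(11892 + 47236)*(R + O(-9, 166)) = (11892 + 47236)*(-37150 - ⅓*(-9)⁴) = 59128*(-37150 - ⅓*6561) = 59128*(-37150 - 2187) = 59128*(-39337) = -2325918136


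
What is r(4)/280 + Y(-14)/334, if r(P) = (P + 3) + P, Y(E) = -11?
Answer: 297/46760 ≈ 0.0063516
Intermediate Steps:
r(P) = 3 + 2*P (r(P) = (3 + P) + P = 3 + 2*P)
r(4)/280 + Y(-14)/334 = (3 + 2*4)/280 - 11/334 = (3 + 8)*(1/280) - 11*1/334 = 11*(1/280) - 11/334 = 11/280 - 11/334 = 297/46760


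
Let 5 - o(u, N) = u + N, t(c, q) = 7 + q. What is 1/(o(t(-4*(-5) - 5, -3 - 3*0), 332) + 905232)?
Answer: 1/904901 ≈ 1.1051e-6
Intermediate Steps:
o(u, N) = 5 - N - u (o(u, N) = 5 - (u + N) = 5 - (N + u) = 5 + (-N - u) = 5 - N - u)
1/(o(t(-4*(-5) - 5, -3 - 3*0), 332) + 905232) = 1/((5 - 1*332 - (7 + (-3 - 3*0))) + 905232) = 1/((5 - 332 - (7 + (-3 + 0))) + 905232) = 1/((5 - 332 - (7 - 3)) + 905232) = 1/((5 - 332 - 1*4) + 905232) = 1/((5 - 332 - 4) + 905232) = 1/(-331 + 905232) = 1/904901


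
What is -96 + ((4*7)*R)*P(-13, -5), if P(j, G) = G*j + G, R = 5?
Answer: 8304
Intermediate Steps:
P(j, G) = G + G*j
-96 + ((4*7)*R)*P(-13, -5) = -96 + ((4*7)*5)*(-5*(1 - 13)) = -96 + (28*5)*(-5*(-12)) = -96 + 140*60 = -96 + 8400 = 8304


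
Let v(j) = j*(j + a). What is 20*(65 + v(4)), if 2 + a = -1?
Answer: 1380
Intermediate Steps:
a = -3 (a = -2 - 1 = -3)
v(j) = j*(-3 + j) (v(j) = j*(j - 3) = j*(-3 + j))
20*(65 + v(4)) = 20*(65 + 4*(-3 + 4)) = 20*(65 + 4*1) = 20*(65 + 4) = 20*69 = 1380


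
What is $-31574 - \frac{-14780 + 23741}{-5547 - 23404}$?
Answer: $- \frac{914089913}{28951} \approx -31574.0$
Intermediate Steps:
$-31574 - \frac{-14780 + 23741}{-5547 - 23404} = -31574 - \frac{8961}{-28951} = -31574 - 8961 \left(- \frac{1}{28951}\right) = -31574 - - \frac{8961}{28951} = -31574 + \frac{8961}{28951} = - \frac{914089913}{28951}$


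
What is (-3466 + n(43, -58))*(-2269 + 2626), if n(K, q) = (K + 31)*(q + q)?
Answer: -4301850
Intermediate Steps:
n(K, q) = 2*q*(31 + K) (n(K, q) = (31 + K)*(2*q) = 2*q*(31 + K))
(-3466 + n(43, -58))*(-2269 + 2626) = (-3466 + 2*(-58)*(31 + 43))*(-2269 + 2626) = (-3466 + 2*(-58)*74)*357 = (-3466 - 8584)*357 = -12050*357 = -4301850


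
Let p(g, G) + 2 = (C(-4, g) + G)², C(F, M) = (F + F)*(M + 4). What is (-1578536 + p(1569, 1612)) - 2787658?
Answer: 116018588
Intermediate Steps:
C(F, M) = 2*F*(4 + M) (C(F, M) = (2*F)*(4 + M) = 2*F*(4 + M))
p(g, G) = -2 + (-32 + G - 8*g)² (p(g, G) = -2 + (2*(-4)*(4 + g) + G)² = -2 + ((-32 - 8*g) + G)² = -2 + (-32 + G - 8*g)²)
(-1578536 + p(1569, 1612)) - 2787658 = (-1578536 + (-2 + (-32 + 1612 - 8*1569)²)) - 2787658 = (-1578536 + (-2 + (-32 + 1612 - 12552)²)) - 2787658 = (-1578536 + (-2 + (-10972)²)) - 2787658 = (-1578536 + (-2 + 120384784)) - 2787658 = (-1578536 + 120384782) - 2787658 = 118806246 - 2787658 = 116018588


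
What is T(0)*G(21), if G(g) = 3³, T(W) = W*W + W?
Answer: 0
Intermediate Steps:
T(W) = W + W² (T(W) = W² + W = W + W²)
G(g) = 27
T(0)*G(21) = (0*(1 + 0))*27 = (0*1)*27 = 0*27 = 0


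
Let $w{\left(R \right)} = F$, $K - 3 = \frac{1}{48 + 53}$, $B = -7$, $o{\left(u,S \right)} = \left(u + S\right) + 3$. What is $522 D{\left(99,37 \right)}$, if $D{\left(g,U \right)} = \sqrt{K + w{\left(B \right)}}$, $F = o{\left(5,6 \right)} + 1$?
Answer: $\frac{522 \sqrt{183719}}{101} \approx 2215.3$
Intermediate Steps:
$o{\left(u,S \right)} = 3 + S + u$ ($o{\left(u,S \right)} = \left(S + u\right) + 3 = 3 + S + u$)
$K = \frac{304}{101}$ ($K = 3 + \frac{1}{48 + 53} = 3 + \frac{1}{101} = \frac{304}{101} \approx 3.0099$)
$F = 15$ ($F = \left(3 + 6 + 5\right) + 1 = 14 + 1 = 15$)
$w{\left(R \right)} = 15$
$D{\left(g,U \right)} = \frac{\sqrt{183719}}{101}$ ($D{\left(g,U \right)} = \sqrt{\frac{304}{101} + 15} = \sqrt{\frac{1819}{101}} = \frac{\sqrt{183719}}{101}$)
$522 D{\left(99,37 \right)} = 522 \frac{\sqrt{183719}}{101} = \frac{522 \sqrt{183719}}{101}$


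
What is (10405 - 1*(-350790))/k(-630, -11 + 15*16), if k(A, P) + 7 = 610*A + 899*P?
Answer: -361195/178436 ≈ -2.0242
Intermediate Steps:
k(A, P) = -7 + 610*A + 899*P (k(A, P) = -7 + (610*A + 899*P) = -7 + 610*A + 899*P)
(10405 - 1*(-350790))/k(-630, -11 + 15*16) = (10405 - 1*(-350790))/(-7 + 610*(-630) + 899*(-11 + 15*16)) = (10405 + 350790)/(-7 - 384300 + 899*(-11 + 240)) = 361195/(-7 - 384300 + 899*229) = 361195/(-7 - 384300 + 205871) = 361195/(-178436) = 361195*(-1/178436) = -361195/178436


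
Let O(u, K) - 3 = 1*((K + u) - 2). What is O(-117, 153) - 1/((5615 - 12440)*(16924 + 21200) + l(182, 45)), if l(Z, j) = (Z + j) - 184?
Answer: 9627261510/260196257 ≈ 37.000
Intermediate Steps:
l(Z, j) = -184 + Z + j
O(u, K) = 1 + K + u (O(u, K) = 3 + 1*((K + u) - 2) = 3 + 1*(-2 + K + u) = 3 + (-2 + K + u) = 1 + K + u)
O(-117, 153) - 1/((5615 - 12440)*(16924 + 21200) + l(182, 45)) = (1 + 153 - 117) - 1/((5615 - 12440)*(16924 + 21200) + (-184 + 182 + 45)) = 37 - 1/(-6825*38124 + 43) = 37 - 1/(-260196300 + 43) = 37 - 1/(-260196257) = 37 - 1*(-1/260196257) = 37 + 1/260196257 = 9627261510/260196257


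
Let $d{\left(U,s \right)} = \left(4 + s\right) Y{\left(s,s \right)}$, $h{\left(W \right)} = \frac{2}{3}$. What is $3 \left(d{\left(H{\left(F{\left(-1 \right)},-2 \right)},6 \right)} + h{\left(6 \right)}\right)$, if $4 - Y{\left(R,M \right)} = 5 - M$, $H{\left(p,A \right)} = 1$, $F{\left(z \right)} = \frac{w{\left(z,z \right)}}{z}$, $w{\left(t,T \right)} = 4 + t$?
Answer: $152$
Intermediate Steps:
$F{\left(z \right)} = \frac{4 + z}{z}$
$Y{\left(R,M \right)} = -1 + M$ ($Y{\left(R,M \right)} = 4 - \left(5 - M\right) = 4 + \left(-5 + M\right) = -1 + M$)
$h{\left(W \right)} = \frac{2}{3}$ ($h{\left(W \right)} = 2 \cdot \frac{1}{3} = \frac{2}{3}$)
$d{\left(U,s \right)} = \left(-1 + s\right) \left(4 + s\right)$ ($d{\left(U,s \right)} = \left(4 + s\right) \left(-1 + s\right) = \left(-1 + s\right) \left(4 + s\right)$)
$3 \left(d{\left(H{\left(F{\left(-1 \right)},-2 \right)},6 \right)} + h{\left(6 \right)}\right) = 3 \left(\left(-1 + 6\right) \left(4 + 6\right) + \frac{2}{3}\right) = 3 \left(5 \cdot 10 + \frac{2}{3}\right) = 3 \left(50 + \frac{2}{3}\right) = 3 \cdot \frac{152}{3} = 152$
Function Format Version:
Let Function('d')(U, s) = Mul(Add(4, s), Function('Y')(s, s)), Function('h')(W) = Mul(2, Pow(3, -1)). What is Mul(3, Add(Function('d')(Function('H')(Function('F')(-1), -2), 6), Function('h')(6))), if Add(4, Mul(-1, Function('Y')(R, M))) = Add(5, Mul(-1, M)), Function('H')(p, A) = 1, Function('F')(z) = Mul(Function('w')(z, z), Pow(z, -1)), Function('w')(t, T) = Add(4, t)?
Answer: 152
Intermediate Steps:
Function('F')(z) = Mul(Pow(z, -1), Add(4, z)) (Function('F')(z) = Mul(Add(4, z), Pow(z, -1)) = Mul(Pow(z, -1), Add(4, z)))
Function('Y')(R, M) = Add(-1, M) (Function('Y')(R, M) = Add(4, Mul(-1, Add(5, Mul(-1, M)))) = Add(4, Add(-5, M)) = Add(-1, M))
Function('h')(W) = Rational(2, 3) (Function('h')(W) = Mul(2, Rational(1, 3)) = Rational(2, 3))
Function('d')(U, s) = Mul(Add(-1, s), Add(4, s)) (Function('d')(U, s) = Mul(Add(4, s), Add(-1, s)) = Mul(Add(-1, s), Add(4, s)))
Mul(3, Add(Function('d')(Function('H')(Function('F')(-1), -2), 6), Function('h')(6))) = Mul(3, Add(Mul(Add(-1, 6), Add(4, 6)), Rational(2, 3))) = Mul(3, Add(Mul(5, 10), Rational(2, 3))) = Mul(3, Add(50, Rational(2, 3))) = Mul(3, Rational(152, 3)) = 152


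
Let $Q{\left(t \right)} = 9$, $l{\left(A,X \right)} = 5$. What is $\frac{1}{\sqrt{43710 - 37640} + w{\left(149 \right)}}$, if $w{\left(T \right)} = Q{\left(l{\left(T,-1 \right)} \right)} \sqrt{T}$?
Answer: $\frac{1}{\sqrt{6070} + 9 \sqrt{149}} \approx 0.0053257$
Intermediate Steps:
$w{\left(T \right)} = 9 \sqrt{T}$
$\frac{1}{\sqrt{43710 - 37640} + w{\left(149 \right)}} = \frac{1}{\sqrt{43710 - 37640} + 9 \sqrt{149}} = \frac{1}{\sqrt{6070} + 9 \sqrt{149}}$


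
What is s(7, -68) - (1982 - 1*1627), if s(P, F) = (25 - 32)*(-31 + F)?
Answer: 338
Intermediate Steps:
s(P, F) = 217 - 7*F (s(P, F) = -7*(-31 + F) = 217 - 7*F)
s(7, -68) - (1982 - 1*1627) = (217 - 7*(-68)) - (1982 - 1*1627) = (217 + 476) - (1982 - 1627) = 693 - 1*355 = 693 - 355 = 338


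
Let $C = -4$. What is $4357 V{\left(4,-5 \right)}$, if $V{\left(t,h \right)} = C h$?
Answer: $87140$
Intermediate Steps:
$V{\left(t,h \right)} = - 4 h$
$4357 V{\left(4,-5 \right)} = 4357 \left(\left(-4\right) \left(-5\right)\right) = 4357 \cdot 20 = 87140$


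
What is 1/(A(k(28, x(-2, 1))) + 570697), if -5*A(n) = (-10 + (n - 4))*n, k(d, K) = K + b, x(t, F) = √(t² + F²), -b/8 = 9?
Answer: 3559110/2026762207531 - 395*√5/4053524415062 ≈ 1.7558e-6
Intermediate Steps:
b = -72 (b = -8*9 = -72)
x(t, F) = √(F² + t²)
k(d, K) = -72 + K (k(d, K) = K - 72 = -72 + K)
A(n) = -n*(-14 + n)/5 (A(n) = -(-10 + (n - 4))*n/5 = -(-10 + (-4 + n))*n/5 = -(-14 + n)*n/5 = -n*(-14 + n)/5)
1/(A(k(28, x(-2, 1))) + 570697) = 1/((-72 + √(1² + (-2)²))*(14 - (-72 + √(1² + (-2)²)))/5 + 570697) = 1/((-72 + √(1 + 4))*(14 - (-72 + √(1 + 4)))/5 + 570697) = 1/((-72 + √5)*(14 - (-72 + √5))/5 + 570697) = 1/((-72 + √5)*(14 + (72 - √5))/5 + 570697) = 1/((-72 + √5)*(86 - √5)/5 + 570697) = 1/(570697 + (-72 + √5)*(86 - √5)/5)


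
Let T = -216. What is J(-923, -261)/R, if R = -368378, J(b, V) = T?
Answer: 108/184189 ≈ 0.00058635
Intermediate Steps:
J(b, V) = -216
J(-923, -261)/R = -216/(-368378) = -216*(-1/368378) = 108/184189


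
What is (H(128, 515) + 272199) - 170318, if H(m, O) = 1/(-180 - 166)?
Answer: 35250825/346 ≈ 1.0188e+5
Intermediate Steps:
H(m, O) = -1/346 (H(m, O) = 1/(-346) = -1/346)
(H(128, 515) + 272199) - 170318 = (-1/346 + 272199) - 170318 = 94180853/346 - 170318 = 35250825/346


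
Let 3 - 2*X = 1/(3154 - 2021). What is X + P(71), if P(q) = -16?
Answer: -16429/1133 ≈ -14.500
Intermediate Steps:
X = 1699/1133 (X = 3/2 - 1/(2*(3154 - 2021)) = 3/2 - 1/2/1133 = 3/2 - 1/2*1/1133 = 3/2 - 1/2266 = 1699/1133 ≈ 1.4996)
X + P(71) = 1699/1133 - 16 = -16429/1133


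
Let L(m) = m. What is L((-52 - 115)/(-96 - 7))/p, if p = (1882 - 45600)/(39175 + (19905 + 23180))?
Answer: -6868710/2251477 ≈ -3.0508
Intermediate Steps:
p = -21859/41130 (p = -43718/(39175 + 43085) = -43718/82260 = -43718*1/82260 = -21859/41130 ≈ -0.53146)
L((-52 - 115)/(-96 - 7))/p = ((-52 - 115)/(-96 - 7))/(-21859/41130) = -167/(-103)*(-41130/21859) = -167*(-1/103)*(-41130/21859) = (167/103)*(-41130/21859) = -6868710/2251477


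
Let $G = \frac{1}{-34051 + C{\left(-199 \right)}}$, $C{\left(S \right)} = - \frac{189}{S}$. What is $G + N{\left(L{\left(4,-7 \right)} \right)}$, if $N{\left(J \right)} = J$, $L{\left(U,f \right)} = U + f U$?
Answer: $- \frac{162623239}{6775960} \approx -24.0$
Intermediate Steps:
$L{\left(U,f \right)} = U + U f$
$G = - \frac{199}{6775960}$ ($G = \frac{1}{-34051 - \frac{189}{-199}} = \frac{1}{-34051 - - \frac{189}{199}} = \frac{1}{-34051 + \frac{189}{199}} = \frac{1}{- \frac{6775960}{199}} = - \frac{199}{6775960} \approx -2.9369 \cdot 10^{-5}$)
$G + N{\left(L{\left(4,-7 \right)} \right)} = - \frac{199}{6775960} + 4 \left(1 - 7\right) = - \frac{199}{6775960} + 4 \left(-6\right) = - \frac{199}{6775960} - 24 = - \frac{162623239}{6775960}$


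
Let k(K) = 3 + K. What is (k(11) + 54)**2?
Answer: 4624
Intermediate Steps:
(k(11) + 54)**2 = ((3 + 11) + 54)**2 = (14 + 54)**2 = 68**2 = 4624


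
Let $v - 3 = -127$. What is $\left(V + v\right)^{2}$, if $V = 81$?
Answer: $1849$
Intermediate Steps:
$v = -124$ ($v = 3 - 127 = -124$)
$\left(V + v\right)^{2} = \left(81 - 124\right)^{2} = \left(-43\right)^{2} = 1849$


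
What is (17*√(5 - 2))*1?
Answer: 17*√3 ≈ 29.445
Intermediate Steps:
(17*√(5 - 2))*1 = (17*√3)*1 = 17*√3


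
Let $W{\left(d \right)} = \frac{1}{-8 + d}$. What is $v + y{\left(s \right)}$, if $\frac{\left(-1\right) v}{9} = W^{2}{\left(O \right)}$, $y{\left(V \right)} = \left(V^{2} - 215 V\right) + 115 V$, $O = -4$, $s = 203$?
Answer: $\frac{334543}{16} \approx 20909.0$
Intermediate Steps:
$y{\left(V \right)} = V^{2} - 100 V$
$v = - \frac{1}{16}$ ($v = - 9 \left(\frac{1}{-8 - 4}\right)^{2} = - 9 \left(\frac{1}{-12}\right)^{2} = - 9 \left(- \frac{1}{12}\right)^{2} = \left(-9\right) \frac{1}{144} = - \frac{1}{16} \approx -0.0625$)
$v + y{\left(s \right)} = - \frac{1}{16} + 203 \left(-100 + 203\right) = - \frac{1}{16} + 203 \cdot 103 = - \frac{1}{16} + 20909 = \frac{334543}{16}$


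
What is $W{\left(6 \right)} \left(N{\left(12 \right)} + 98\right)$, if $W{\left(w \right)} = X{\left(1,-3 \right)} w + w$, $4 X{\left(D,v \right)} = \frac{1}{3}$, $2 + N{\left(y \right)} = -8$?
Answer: $572$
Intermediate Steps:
$N{\left(y \right)} = -10$ ($N{\left(y \right)} = -2 - 8 = -10$)
$X{\left(D,v \right)} = \frac{1}{12}$ ($X{\left(D,v \right)} = \frac{1}{4 \cdot 3} = \frac{1}{4} \cdot \frac{1}{3} = \frac{1}{12}$)
$W{\left(w \right)} = \frac{13 w}{12}$ ($W{\left(w \right)} = \frac{w}{12} + w = \frac{13 w}{12}$)
$W{\left(6 \right)} \left(N{\left(12 \right)} + 98\right) = \frac{13}{12} \cdot 6 \left(-10 + 98\right) = \frac{13}{2} \cdot 88 = 572$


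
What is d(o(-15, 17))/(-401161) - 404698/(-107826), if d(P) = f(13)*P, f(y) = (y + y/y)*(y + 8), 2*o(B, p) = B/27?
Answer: 81178930084/21627792993 ≈ 3.7535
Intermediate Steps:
o(B, p) = B/54 (o(B, p) = (B/27)/2 = B/54)
f(y) = (1 + y)*(8 + y) (f(y) = (y + 1)*(8 + y) = (1 + y)*(8 + y))
d(P) = 294*P (d(P) = (8 + 13**2 + 9*13)*P = (8 + 169 + 117)*P = 294*P)
d(o(-15, 17))/(-401161) - 404698/(-107826) = (294*((1/54)*(-15)))/(-401161) - 404698/(-107826) = (294*(-5/18))*(-1/401161) - 404698*(-1/107826) = -245/3*(-1/401161) + 202349/53913 = 245/1203483 + 202349/53913 = 81178930084/21627792993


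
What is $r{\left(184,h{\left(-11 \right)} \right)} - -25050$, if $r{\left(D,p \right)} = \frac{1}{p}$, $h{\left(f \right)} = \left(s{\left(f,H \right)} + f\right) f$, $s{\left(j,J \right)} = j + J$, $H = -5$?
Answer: $\frac{7439851}{297} \approx 25050.0$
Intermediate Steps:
$s{\left(j,J \right)} = J + j$
$h{\left(f \right)} = f \left(-5 + 2 f\right)$ ($h{\left(f \right)} = \left(\left(-5 + f\right) + f\right) f = \left(-5 + 2 f\right) f = f \left(-5 + 2 f\right)$)
$r{\left(184,h{\left(-11 \right)} \right)} - -25050 = \frac{1}{\left(-11\right) \left(-5 + 2 \left(-11\right)\right)} - -25050 = \frac{1}{\left(-11\right) \left(-5 - 22\right)} + 25050 = \frac{1}{\left(-11\right) \left(-27\right)} + 25050 = \frac{1}{297} + 25050 = \frac{7439851}{297}$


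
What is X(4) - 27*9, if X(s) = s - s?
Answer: -243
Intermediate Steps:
X(s) = 0
X(4) - 27*9 = 0 - 27*9 = 0 - 243 = -243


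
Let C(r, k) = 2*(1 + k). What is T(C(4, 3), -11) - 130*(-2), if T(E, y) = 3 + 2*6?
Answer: 275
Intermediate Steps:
C(r, k) = 2 + 2*k
T(E, y) = 15 (T(E, y) = 3 + 12 = 15)
T(C(4, 3), -11) - 130*(-2) = 15 - 130*(-2) = 15 + 260 = 275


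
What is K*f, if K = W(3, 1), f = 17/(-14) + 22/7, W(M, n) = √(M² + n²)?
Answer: 27*√10/14 ≈ 6.0987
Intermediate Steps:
f = 27/14 (f = 17*(-1/14) + 22*(⅐) = -17/14 + 22/7 = 27/14 ≈ 1.9286)
K = √10 (K = √(3² + 1²) = √(9 + 1) = √10 ≈ 3.1623)
K*f = √10*(27/14) = 27*√10/14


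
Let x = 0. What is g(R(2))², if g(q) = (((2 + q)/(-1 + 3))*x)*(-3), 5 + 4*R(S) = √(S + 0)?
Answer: 0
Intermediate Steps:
R(S) = -5/4 + √S/4 (R(S) = -5/4 + √(S + 0)/4 = -5/4 + √S/4)
g(q) = 0 (g(q) = (((2 + q)/(-1 + 3))*0)*(-3) = (((2 + q)/2)*0)*(-3) = (((2 + q)*(½))*0)*(-3) = ((1 + q/2)*0)*(-3) = 0*(-3) = 0)
g(R(2))² = 0² = 0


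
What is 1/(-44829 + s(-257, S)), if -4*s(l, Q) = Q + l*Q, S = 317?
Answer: -1/24541 ≈ -4.0748e-5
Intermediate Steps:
s(l, Q) = -Q/4 - Q*l/4 (s(l, Q) = -(Q + l*Q)/4 = -(Q + Q*l)/4 = -Q/4 - Q*l/4)
1/(-44829 + s(-257, S)) = 1/(-44829 - ¼*317*(1 - 257)) = 1/(-44829 - ¼*317*(-256)) = 1/(-44829 + 20288) = 1/(-24541) = -1/24541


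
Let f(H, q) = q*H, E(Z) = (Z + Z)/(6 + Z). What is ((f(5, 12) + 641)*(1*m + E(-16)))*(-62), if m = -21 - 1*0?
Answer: 3868118/5 ≈ 7.7362e+5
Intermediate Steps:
E(Z) = 2*Z/(6 + Z) (E(Z) = (2*Z)/(6 + Z) = 2*Z/(6 + Z))
m = -21 (m = -21 + 0 = -21)
f(H, q) = H*q
((f(5, 12) + 641)*(1*m + E(-16)))*(-62) = ((5*12 + 641)*(1*(-21) + 2*(-16)/(6 - 16)))*(-62) = ((60 + 641)*(-21 + 2*(-16)/(-10)))*(-62) = (701*(-21 + 2*(-16)*(-⅒)))*(-62) = (701*(-21 + 16/5))*(-62) = (701*(-89/5))*(-62) = -62389/5*(-62) = 3868118/5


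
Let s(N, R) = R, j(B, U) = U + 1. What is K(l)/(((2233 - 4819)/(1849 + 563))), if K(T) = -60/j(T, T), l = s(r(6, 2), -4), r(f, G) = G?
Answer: -8040/431 ≈ -18.654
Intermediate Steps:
j(B, U) = 1 + U
l = -4
K(T) = -60/(1 + T)
K(l)/(((2233 - 4819)/(1849 + 563))) = (-60/(1 - 4))/(((2233 - 4819)/(1849 + 563))) = (-60/(-3))/((-2586/2412)) = (-60*(-1/3))/((-2586*1/2412)) = 20/(-431/402) = 20*(-402/431) = -8040/431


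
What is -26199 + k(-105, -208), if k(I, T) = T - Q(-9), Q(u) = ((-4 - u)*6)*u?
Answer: -26137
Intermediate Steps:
Q(u) = u*(-24 - 6*u) (Q(u) = (-24 - 6*u)*u = u*(-24 - 6*u))
k(I, T) = 270 + T (k(I, T) = T - (-6)*(-9)*(4 - 9) = T - (-6)*(-9)*(-5) = T - 1*(-270) = T + 270 = 270 + T)
-26199 + k(-105, -208) = -26199 + (270 - 208) = -26199 + 62 = -26137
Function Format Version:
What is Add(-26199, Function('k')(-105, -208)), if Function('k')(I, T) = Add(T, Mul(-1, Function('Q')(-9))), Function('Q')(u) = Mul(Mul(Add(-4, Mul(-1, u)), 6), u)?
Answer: -26137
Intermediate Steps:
Function('Q')(u) = Mul(u, Add(-24, Mul(-6, u))) (Function('Q')(u) = Mul(Add(-24, Mul(-6, u)), u) = Mul(u, Add(-24, Mul(-6, u))))
Function('k')(I, T) = Add(270, T) (Function('k')(I, T) = Add(T, Mul(-1, Mul(-6, -9, Add(4, -9)))) = Add(T, Mul(-1, Mul(-6, -9, -5))) = Add(T, Mul(-1, -270)) = Add(T, 270) = Add(270, T))
Add(-26199, Function('k')(-105, -208)) = Add(-26199, Add(270, -208)) = Add(-26199, 62) = -26137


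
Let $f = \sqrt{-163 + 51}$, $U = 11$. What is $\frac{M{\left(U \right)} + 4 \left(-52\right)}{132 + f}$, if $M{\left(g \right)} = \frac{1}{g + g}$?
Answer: $- \frac{13725}{8768} + \frac{4575 i \sqrt{7}}{96448} \approx -1.5654 + 0.1255 i$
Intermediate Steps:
$M{\left(g \right)} = \frac{1}{2 g}$
$f = 4 i \sqrt{7}$ ($f = \sqrt{-112} = 4 i \sqrt{7} \approx 10.583 i$)
$\frac{M{\left(U \right)} + 4 \left(-52\right)}{132 + f} = \frac{\frac{1}{2 \cdot 11} + 4 \left(-52\right)}{132 + 4 i \sqrt{7}} = \frac{\frac{1}{2} \cdot \frac{1}{11} - 208}{132 + 4 i \sqrt{7}} = \frac{\frac{1}{22} - 208}{132 + 4 i \sqrt{7}} = - \frac{4575}{22 \left(132 + 4 i \sqrt{7}\right)}$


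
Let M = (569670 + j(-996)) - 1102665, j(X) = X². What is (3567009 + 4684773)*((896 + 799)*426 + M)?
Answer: 9746105454162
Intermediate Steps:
M = 459021 (M = (569670 + (-996)²) - 1102665 = (569670 + 992016) - 1102665 = 1561686 - 1102665 = 459021)
(3567009 + 4684773)*((896 + 799)*426 + M) = (3567009 + 4684773)*((896 + 799)*426 + 459021) = 8251782*(1695*426 + 459021) = 8251782*(722070 + 459021) = 8251782*1181091 = 9746105454162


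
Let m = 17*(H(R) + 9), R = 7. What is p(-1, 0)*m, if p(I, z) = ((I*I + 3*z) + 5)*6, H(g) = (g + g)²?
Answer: 125460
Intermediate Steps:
H(g) = 4*g² (H(g) = (2*g)² = 4*g²)
m = 3485 (m = 17*(4*7² + 9) = 17*(4*49 + 9) = 17*(196 + 9) = 17*205 = 3485)
p(I, z) = 30 + 6*I² + 18*z (p(I, z) = ((I² + 3*z) + 5)*6 = (5 + I² + 3*z)*6 = 30 + 6*I² + 18*z)
p(-1, 0)*m = (30 + 6*(-1)² + 18*0)*3485 = (30 + 6*1 + 0)*3485 = (30 + 6 + 0)*3485 = 36*3485 = 125460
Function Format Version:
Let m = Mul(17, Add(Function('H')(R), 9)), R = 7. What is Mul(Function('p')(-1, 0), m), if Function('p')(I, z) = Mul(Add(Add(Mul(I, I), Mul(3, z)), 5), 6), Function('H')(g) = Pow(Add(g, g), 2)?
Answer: 125460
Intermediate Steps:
Function('H')(g) = Mul(4, Pow(g, 2)) (Function('H')(g) = Pow(Mul(2, g), 2) = Mul(4, Pow(g, 2)))
m = 3485 (m = Mul(17, Add(Mul(4, Pow(7, 2)), 9)) = Mul(17, Add(Mul(4, 49), 9)) = Mul(17, Add(196, 9)) = Mul(17, 205) = 3485)
Function('p')(I, z) = Add(30, Mul(6, Pow(I, 2)), Mul(18, z)) (Function('p')(I, z) = Mul(Add(Add(Pow(I, 2), Mul(3, z)), 5), 6) = Mul(Add(5, Pow(I, 2), Mul(3, z)), 6) = Add(30, Mul(6, Pow(I, 2)), Mul(18, z)))
Mul(Function('p')(-1, 0), m) = Mul(Add(30, Mul(6, Pow(-1, 2)), Mul(18, 0)), 3485) = Mul(Add(30, Mul(6, 1), 0), 3485) = Mul(Add(30, 6, 0), 3485) = Mul(36, 3485) = 125460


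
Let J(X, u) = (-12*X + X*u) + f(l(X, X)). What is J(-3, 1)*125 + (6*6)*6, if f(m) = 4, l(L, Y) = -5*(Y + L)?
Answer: 4841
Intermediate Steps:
l(L, Y) = -5*L - 5*Y (l(L, Y) = -5*(L + Y) = -5*L - 5*Y)
J(X, u) = 4 - 12*X + X*u (J(X, u) = (-12*X + X*u) + 4 = 4 - 12*X + X*u)
J(-3, 1)*125 + (6*6)*6 = (4 - 12*(-3) - 3*1)*125 + (6*6)*6 = (4 + 36 - 3)*125 + 36*6 = 37*125 + 216 = 4625 + 216 = 4841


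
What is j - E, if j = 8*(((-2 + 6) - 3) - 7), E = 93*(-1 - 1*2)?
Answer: 231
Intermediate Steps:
E = -279 (E = 93*(-1 - 2) = 93*(-3) = -279)
j = -48 (j = 8*((4 - 3) - 7) = 8*(1 - 7) = 8*(-6) = -48)
j - E = -48 - 1*(-279) = -48 + 279 = 231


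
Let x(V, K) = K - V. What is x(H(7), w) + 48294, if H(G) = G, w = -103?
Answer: 48184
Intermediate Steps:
x(H(7), w) + 48294 = (-103 - 1*7) + 48294 = (-103 - 7) + 48294 = -110 + 48294 = 48184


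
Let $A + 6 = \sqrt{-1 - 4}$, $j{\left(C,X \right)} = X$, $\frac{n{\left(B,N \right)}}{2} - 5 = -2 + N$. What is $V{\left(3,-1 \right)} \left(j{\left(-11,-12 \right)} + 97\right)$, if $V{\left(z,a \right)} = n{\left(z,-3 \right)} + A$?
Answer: $-510 + 85 i \sqrt{5} \approx -510.0 + 190.07 i$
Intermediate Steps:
$n{\left(B,N \right)} = 6 + 2 N$ ($n{\left(B,N \right)} = 10 + 2 \left(-2 + N\right) = 10 + \left(-4 + 2 N\right) = 6 + 2 N$)
$A = -6 + i \sqrt{5}$ ($A = -6 + \sqrt{-1 - 4} = -6 + \sqrt{-5} = -6 + i \sqrt{5} \approx -6.0 + 2.2361 i$)
$V{\left(z,a \right)} = -6 + i \sqrt{5}$ ($V{\left(z,a \right)} = \left(6 + 2 \left(-3\right)\right) - \left(6 - i \sqrt{5}\right) = \left(6 - 6\right) - \left(6 - i \sqrt{5}\right) = 0 - \left(6 - i \sqrt{5}\right) = -6 + i \sqrt{5}$)
$V{\left(3,-1 \right)} \left(j{\left(-11,-12 \right)} + 97\right) = \left(-6 + i \sqrt{5}\right) \left(-12 + 97\right) = \left(-6 + i \sqrt{5}\right) 85 = -510 + 85 i \sqrt{5}$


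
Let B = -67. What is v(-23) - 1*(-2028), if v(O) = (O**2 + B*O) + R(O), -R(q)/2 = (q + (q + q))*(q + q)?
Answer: -2250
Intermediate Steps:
R(q) = -12*q**2 (R(q) = -2*(q + (q + q))*(q + q) = -2*(q + 2*q)*2*q = -2*3*q*2*q = -12*q**2)
v(O) = -67*O - 11*O**2 (v(O) = (O**2 - 67*O) - 12*O**2 = -67*O - 11*O**2)
v(-23) - 1*(-2028) = -23*(-67 - 11*(-23)) - 1*(-2028) = -23*(-67 + 253) + 2028 = -23*186 + 2028 = -4278 + 2028 = -2250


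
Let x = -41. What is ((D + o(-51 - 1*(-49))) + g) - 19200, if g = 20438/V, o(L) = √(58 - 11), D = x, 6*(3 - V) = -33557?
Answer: -645893947/33575 + √47 ≈ -19231.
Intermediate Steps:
V = 33575/6 (V = 3 - ⅙*(-33557) = 3 + 33557/6 = 33575/6 ≈ 5595.8)
D = -41
o(L) = √47
g = 122628/33575 (g = 20438/(33575/6) = 20438*(6/33575) = 122628/33575 ≈ 3.6524)
((D + o(-51 - 1*(-49))) + g) - 19200 = ((-41 + √47) + 122628/33575) - 19200 = (-1253947/33575 + √47) - 19200 = -645893947/33575 + √47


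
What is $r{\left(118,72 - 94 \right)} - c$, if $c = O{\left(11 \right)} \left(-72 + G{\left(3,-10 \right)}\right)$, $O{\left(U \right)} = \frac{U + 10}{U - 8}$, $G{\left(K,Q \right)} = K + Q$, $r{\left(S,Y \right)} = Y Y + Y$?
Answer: $1015$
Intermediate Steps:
$r{\left(S,Y \right)} = Y + Y^{2}$ ($r{\left(S,Y \right)} = Y^{2} + Y = Y + Y^{2}$)
$O{\left(U \right)} = \frac{10 + U}{-8 + U}$
$c = -553$ ($c = \frac{10 + 11}{-8 + 11} \left(-72 + \left(3 - 10\right)\right) = \frac{1}{3} \cdot 21 \left(-72 - 7\right) = \frac{1}{3} \cdot 21 \left(-79\right) = 7 \left(-79\right) = -553$)
$r{\left(118,72 - 94 \right)} - c = \left(72 - 94\right) \left(1 + \left(72 - 94\right)\right) - -553 = - 22 \left(1 - 22\right) + 553 = \left(-22\right) \left(-21\right) + 553 = 462 + 553 = 1015$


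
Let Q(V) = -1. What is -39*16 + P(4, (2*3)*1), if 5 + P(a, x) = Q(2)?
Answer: -630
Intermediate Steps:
P(a, x) = -6 (P(a, x) = -5 - 1 = -6)
-39*16 + P(4, (2*3)*1) = -39*16 - 6 = -624 - 6 = -630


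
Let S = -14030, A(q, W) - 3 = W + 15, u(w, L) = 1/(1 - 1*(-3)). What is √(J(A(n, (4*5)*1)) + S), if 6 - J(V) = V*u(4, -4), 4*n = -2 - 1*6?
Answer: I*√56134/2 ≈ 118.46*I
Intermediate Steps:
u(w, L) = ¼ (u(w, L) = 1/(1 + 3) = 1/4 = ¼)
n = -2 (n = (-2 - 1*6)/4 = (-2 - 6)/4 = (¼)*(-8) = -2)
A(q, W) = 18 + W (A(q, W) = 3 + (W + 15) = 3 + (15 + W) = 18 + W)
J(V) = 6 - V/4
√(J(A(n, (4*5)*1)) + S) = √((6 - (18 + (4*5)*1)/4) - 14030) = √((6 - (18 + 20*1)/4) - 14030) = √((6 - (18 + 20)/4) - 14030) = √((6 - ¼*38) - 14030) = √((6 - 19/2) - 14030) = √(-7/2 - 14030) = √(-28067/2) = I*√56134/2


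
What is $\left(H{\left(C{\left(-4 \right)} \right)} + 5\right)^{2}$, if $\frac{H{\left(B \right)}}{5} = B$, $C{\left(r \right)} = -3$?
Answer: $100$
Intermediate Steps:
$H{\left(B \right)} = 5 B$
$\left(H{\left(C{\left(-4 \right)} \right)} + 5\right)^{2} = \left(5 \left(-3\right) + 5\right)^{2} = \left(-15 + 5\right)^{2} = \left(-10\right)^{2} = 100$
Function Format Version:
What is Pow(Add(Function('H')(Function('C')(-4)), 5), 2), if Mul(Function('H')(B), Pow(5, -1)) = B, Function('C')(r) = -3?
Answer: 100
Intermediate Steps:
Function('H')(B) = Mul(5, B)
Pow(Add(Function('H')(Function('C')(-4)), 5), 2) = Pow(Add(Mul(5, -3), 5), 2) = Pow(Add(-15, 5), 2) = Pow(-10, 2) = 100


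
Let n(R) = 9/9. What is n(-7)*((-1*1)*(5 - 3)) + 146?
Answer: 144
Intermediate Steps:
n(R) = 1 (n(R) = 9*(⅑) = 1)
n(-7)*((-1*1)*(5 - 3)) + 146 = 1*((-1*1)*(5 - 3)) + 146 = 1*(-1*2) + 146 = 1*(-2) + 146 = -2 + 146 = 144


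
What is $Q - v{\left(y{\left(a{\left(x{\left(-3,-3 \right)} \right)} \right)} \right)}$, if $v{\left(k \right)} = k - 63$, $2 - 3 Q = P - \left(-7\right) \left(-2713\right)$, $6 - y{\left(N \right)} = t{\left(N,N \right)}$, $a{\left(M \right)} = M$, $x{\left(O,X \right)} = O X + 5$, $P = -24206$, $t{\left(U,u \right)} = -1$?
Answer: $\frac{43367}{3} \approx 14456.0$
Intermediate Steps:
$x{\left(O,X \right)} = 5 + O X$
$y{\left(N \right)} = 7$ ($y{\left(N \right)} = 6 - -1 = 6 + 1 = 7$)
$Q = \frac{43199}{3}$ ($Q = \frac{2}{3} - \frac{-24206 - \left(-7\right) \left(-2713\right)}{3} = \frac{2}{3} - \frac{-24206 - 18991}{3} = \frac{2}{3} - -14399 = \frac{2}{3} + 14399 = \frac{43199}{3} \approx 14400.0$)
$v{\left(k \right)} = -63 + k$ ($v{\left(k \right)} = k - 63 = -63 + k$)
$Q - v{\left(y{\left(a{\left(x{\left(-3,-3 \right)} \right)} \right)} \right)} = \frac{43199}{3} - \left(-63 + 7\right) = \frac{43199}{3} - -56 = \frac{43199}{3} + 56 = \frac{43367}{3}$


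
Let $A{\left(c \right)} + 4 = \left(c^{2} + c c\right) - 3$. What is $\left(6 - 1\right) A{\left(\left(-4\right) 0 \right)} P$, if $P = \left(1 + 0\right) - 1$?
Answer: $0$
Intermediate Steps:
$P = 0$ ($P = 1 - 1 = 0$)
$A{\left(c \right)} = -7 + 2 c^{2}$ ($A{\left(c \right)} = -4 - \left(3 - c^{2} - c c\right) = -4 + \left(\left(c^{2} + c^{2}\right) - 3\right) = -4 + \left(2 c^{2} - 3\right) = -4 + \left(-3 + 2 c^{2}\right) = -7 + 2 c^{2}$)
$\left(6 - 1\right) A{\left(\left(-4\right) 0 \right)} P = \left(6 - 1\right) \left(-7 + 2 \left(\left(-4\right) 0\right)^{2}\right) 0 = \left(6 - 1\right) \left(-7 + 2 \cdot 0^{2}\right) 0 = 5 \left(-7 + 2 \cdot 0\right) 0 = 5 \left(-7 + 0\right) 0 = 5 \left(-7\right) 0 = \left(-35\right) 0 = 0$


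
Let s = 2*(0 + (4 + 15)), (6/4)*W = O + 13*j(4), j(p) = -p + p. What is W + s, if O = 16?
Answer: 146/3 ≈ 48.667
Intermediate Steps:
j(p) = 0
W = 32/3 (W = 2*(16 + 13*0)/3 = 2*(16 + 0)/3 = (⅔)*16 = 32/3 ≈ 10.667)
s = 38 (s = 2*(0 + 19) = 2*19 = 38)
W + s = 32/3 + 38 = 146/3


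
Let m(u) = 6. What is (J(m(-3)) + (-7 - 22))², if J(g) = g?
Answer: 529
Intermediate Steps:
(J(m(-3)) + (-7 - 22))² = (6 + (-7 - 22))² = (6 - 29)² = (-23)² = 529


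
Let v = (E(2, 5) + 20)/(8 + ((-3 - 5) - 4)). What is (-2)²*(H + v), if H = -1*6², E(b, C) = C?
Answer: -169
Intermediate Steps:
H = -36 (H = -1*36 = -36)
v = -25/4 (v = (5 + 20)/(8 + ((-3 - 5) - 4)) = 25/(8 + (-8 - 4)) = 25/(8 - 12) = 25/(-4) = 25*(-¼) = -25/4 ≈ -6.2500)
(-2)²*(H + v) = (-2)²*(-36 - 25/4) = 4*(-169/4) = -169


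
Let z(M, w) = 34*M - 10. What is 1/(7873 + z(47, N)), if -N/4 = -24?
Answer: 1/9461 ≈ 0.00010570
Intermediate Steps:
N = 96 (N = -4*(-24) = 96)
z(M, w) = -10 + 34*M
1/(7873 + z(47, N)) = 1/(7873 + (-10 + 34*47)) = 1/(7873 + (-10 + 1598)) = 1/(7873 + 1588) = 1/9461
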